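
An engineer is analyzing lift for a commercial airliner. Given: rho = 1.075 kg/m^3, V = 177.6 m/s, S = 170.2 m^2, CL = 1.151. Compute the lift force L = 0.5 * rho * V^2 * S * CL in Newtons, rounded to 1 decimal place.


Step 1: Calculate dynamic pressure q = 0.5 * 1.075 * 177.6^2 = 0.5 * 1.075 * 31541.76 = 16953.696 Pa
Step 2: Multiply by wing area and lift coefficient: L = 16953.696 * 170.2 * 1.151
Step 3: L = 2885519.0592 * 1.151 = 3321232.4 N

3321232.4


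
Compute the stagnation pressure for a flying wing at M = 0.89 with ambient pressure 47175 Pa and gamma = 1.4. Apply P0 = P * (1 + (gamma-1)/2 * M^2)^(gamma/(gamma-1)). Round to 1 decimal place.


Step 1: (gamma-1)/2 * M^2 = 0.2 * 0.7921 = 0.15842
Step 2: 1 + 0.15842 = 1.15842
Step 3: Exponent gamma/(gamma-1) = 3.5
Step 4: P0 = 47175 * 1.15842^3.5 = 78930.2 Pa

78930.2


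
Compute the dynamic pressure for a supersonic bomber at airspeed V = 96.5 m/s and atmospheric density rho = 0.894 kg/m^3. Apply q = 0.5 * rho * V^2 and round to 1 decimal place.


Step 1: V^2 = 96.5^2 = 9312.25
Step 2: q = 0.5 * 0.894 * 9312.25
Step 3: q = 4162.6 Pa

4162.6


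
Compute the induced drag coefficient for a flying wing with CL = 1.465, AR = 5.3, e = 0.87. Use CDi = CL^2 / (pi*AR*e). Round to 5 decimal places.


Step 1: CL^2 = 1.465^2 = 2.146225
Step 2: pi * AR * e = 3.14159 * 5.3 * 0.87 = 14.485884
Step 3: CDi = 2.146225 / 14.485884 = 0.14816

0.14816


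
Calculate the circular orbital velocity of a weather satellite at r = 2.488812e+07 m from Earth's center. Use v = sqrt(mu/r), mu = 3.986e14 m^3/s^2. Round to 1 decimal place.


Step 1: mu / r = 3.986e14 / 2.488812e+07 = 16015673.3413
Step 2: v = sqrt(16015673.3413) = 4002.0 m/s

4002.0


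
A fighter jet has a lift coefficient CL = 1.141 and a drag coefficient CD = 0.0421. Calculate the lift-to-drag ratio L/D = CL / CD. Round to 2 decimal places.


Step 1: L/D = CL / CD = 1.141 / 0.0421
Step 2: L/D = 27.10

27.10


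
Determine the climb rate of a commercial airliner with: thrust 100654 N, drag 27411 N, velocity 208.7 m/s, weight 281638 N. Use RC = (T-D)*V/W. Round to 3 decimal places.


Step 1: Excess thrust = T - D = 100654 - 27411 = 73243 N
Step 2: Excess power = 73243 * 208.7 = 15285814.1 W
Step 3: RC = 15285814.1 / 281638 = 54.275 m/s

54.275


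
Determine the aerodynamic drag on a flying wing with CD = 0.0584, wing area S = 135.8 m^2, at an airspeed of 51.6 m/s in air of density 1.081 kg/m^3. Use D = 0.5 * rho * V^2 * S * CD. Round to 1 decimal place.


Step 1: Dynamic pressure q = 0.5 * 1.081 * 51.6^2 = 1439.1137 Pa
Step 2: Drag D = q * S * CD = 1439.1137 * 135.8 * 0.0584
Step 3: D = 11413.2 N

11413.2


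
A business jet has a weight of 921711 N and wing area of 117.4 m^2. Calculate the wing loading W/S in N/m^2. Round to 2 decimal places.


Step 1: Wing loading = W / S = 921711 / 117.4
Step 2: Wing loading = 7851.03 N/m^2

7851.03


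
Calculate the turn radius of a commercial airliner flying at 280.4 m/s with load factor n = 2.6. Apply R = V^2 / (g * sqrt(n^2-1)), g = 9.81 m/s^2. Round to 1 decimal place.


Step 1: V^2 = 280.4^2 = 78624.16
Step 2: n^2 - 1 = 2.6^2 - 1 = 5.76
Step 3: sqrt(5.76) = 2.4
Step 4: R = 78624.16 / (9.81 * 2.4) = 3339.5 m

3339.5


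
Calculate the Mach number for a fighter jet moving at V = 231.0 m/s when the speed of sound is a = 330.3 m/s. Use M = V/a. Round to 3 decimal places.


Step 1: M = V / a = 231.0 / 330.3
Step 2: M = 0.699

0.699


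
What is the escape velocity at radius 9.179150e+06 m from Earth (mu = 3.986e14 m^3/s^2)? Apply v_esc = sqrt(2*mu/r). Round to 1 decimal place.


Step 1: 2*mu/r = 2 * 3.986e14 / 9.179150e+06 = 86849000.1798
Step 2: v_esc = sqrt(86849000.1798) = 9319.3 m/s

9319.3


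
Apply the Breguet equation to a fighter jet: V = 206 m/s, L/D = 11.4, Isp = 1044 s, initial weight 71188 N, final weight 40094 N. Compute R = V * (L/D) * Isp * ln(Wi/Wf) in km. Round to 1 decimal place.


Step 1: Coefficient = V * (L/D) * Isp = 206 * 11.4 * 1044 = 2451729.6 m
Step 2: Wi/Wf = 71188 / 40094 = 1.775528
Step 3: ln(1.775528) = 0.574098
Step 4: R = 2451729.6 * 0.574098 = 1407532.0 m = 1407.5 km

1407.5


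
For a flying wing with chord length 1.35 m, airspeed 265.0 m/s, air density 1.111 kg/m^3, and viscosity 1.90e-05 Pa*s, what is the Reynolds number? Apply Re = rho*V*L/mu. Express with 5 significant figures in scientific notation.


Step 1: Numerator = rho * V * L = 1.111 * 265.0 * 1.35 = 397.46025
Step 2: Re = 397.46025 / 1.90e-05
Step 3: Re = 2.0919e+07

2.0919e+07


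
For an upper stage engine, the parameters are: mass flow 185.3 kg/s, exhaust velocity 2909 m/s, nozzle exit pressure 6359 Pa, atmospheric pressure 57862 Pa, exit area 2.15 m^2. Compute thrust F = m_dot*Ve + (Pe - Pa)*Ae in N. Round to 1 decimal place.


Step 1: Momentum thrust = m_dot * Ve = 185.3 * 2909 = 539037.7 N
Step 2: Pressure thrust = (Pe - Pa) * Ae = (6359 - 57862) * 2.15 = -110731.45 N
Step 3: Total thrust F = 539037.7 + -110731.45 = 428306.3 N

428306.3


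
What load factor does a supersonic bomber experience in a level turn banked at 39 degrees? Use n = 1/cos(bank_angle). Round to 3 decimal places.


Step 1: Convert 39 degrees to radians = 0.680678
Step 2: cos(39 deg) = 0.777146
Step 3: n = 1 / 0.777146 = 1.287

1.287


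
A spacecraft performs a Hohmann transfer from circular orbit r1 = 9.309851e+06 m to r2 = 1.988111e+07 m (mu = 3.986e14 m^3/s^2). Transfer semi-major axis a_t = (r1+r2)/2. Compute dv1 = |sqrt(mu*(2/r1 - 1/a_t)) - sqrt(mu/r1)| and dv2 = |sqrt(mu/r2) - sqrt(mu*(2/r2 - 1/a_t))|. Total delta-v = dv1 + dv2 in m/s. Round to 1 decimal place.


Step 1: Transfer semi-major axis a_t = (9.309851e+06 + 1.988111e+07) / 2 = 1.459548e+07 m
Step 2: v1 (circular at r1) = sqrt(mu/r1) = 6543.31 m/s
Step 3: v_t1 = sqrt(mu*(2/r1 - 1/a_t)) = 7636.75 m/s
Step 4: dv1 = |7636.75 - 6543.31| = 1093.44 m/s
Step 5: v2 (circular at r2) = 4477.63 m/s, v_t2 = 3576.11 m/s
Step 6: dv2 = |4477.63 - 3576.11| = 901.52 m/s
Step 7: Total delta-v = 1093.44 + 901.52 = 1995.0 m/s

1995.0


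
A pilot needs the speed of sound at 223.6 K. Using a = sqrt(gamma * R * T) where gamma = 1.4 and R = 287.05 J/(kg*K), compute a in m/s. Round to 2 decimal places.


Step 1: gamma * R * T = 1.4 * 287.05 * 223.6 = 89858.132
Step 2: a = sqrt(89858.132) = 299.76 m/s

299.76


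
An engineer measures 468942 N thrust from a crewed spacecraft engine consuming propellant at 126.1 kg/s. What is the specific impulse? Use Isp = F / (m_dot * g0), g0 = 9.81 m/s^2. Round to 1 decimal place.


Step 1: m_dot * g0 = 126.1 * 9.81 = 1237.04
Step 2: Isp = 468942 / 1237.04 = 379.1 s

379.1


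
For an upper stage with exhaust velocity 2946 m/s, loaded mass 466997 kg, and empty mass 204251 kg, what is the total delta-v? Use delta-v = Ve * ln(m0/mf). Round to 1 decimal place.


Step 1: Mass ratio m0/mf = 466997 / 204251 = 2.286388
Step 2: ln(2.286388) = 0.826973
Step 3: delta-v = 2946 * 0.826973 = 2436.3 m/s

2436.3


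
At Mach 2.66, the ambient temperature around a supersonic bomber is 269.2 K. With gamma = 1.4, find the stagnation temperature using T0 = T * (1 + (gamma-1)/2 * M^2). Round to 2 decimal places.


Step 1: (gamma-1)/2 = 0.2
Step 2: M^2 = 7.0756
Step 3: 1 + 0.2 * 7.0756 = 2.41512
Step 4: T0 = 269.2 * 2.41512 = 650.15 K

650.15


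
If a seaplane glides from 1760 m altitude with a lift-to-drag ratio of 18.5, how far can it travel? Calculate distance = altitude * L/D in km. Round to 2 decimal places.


Step 1: Glide distance = altitude * L/D = 1760 * 18.5 = 32560.0 m
Step 2: Convert to km: 32560.0 / 1000 = 32.56 km

32.56


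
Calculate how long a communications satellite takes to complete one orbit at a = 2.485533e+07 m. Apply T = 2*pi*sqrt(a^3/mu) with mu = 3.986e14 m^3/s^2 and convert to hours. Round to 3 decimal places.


Step 1: a^3 / mu = 1.535531e+22 / 3.986e14 = 3.852311e+07
Step 2: sqrt(3.852311e+07) = 6206.6986 s
Step 3: T = 2*pi * 6206.6986 = 38997.84 s
Step 4: T in hours = 38997.84 / 3600 = 10.833 hours

10.833


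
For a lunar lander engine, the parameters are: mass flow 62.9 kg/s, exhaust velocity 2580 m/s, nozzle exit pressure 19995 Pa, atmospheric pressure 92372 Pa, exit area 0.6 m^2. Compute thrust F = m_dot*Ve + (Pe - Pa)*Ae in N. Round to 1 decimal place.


Step 1: Momentum thrust = m_dot * Ve = 62.9 * 2580 = 162282.0 N
Step 2: Pressure thrust = (Pe - Pa) * Ae = (19995 - 92372) * 0.6 = -43426.2 N
Step 3: Total thrust F = 162282.0 + -43426.2 = 118855.8 N

118855.8


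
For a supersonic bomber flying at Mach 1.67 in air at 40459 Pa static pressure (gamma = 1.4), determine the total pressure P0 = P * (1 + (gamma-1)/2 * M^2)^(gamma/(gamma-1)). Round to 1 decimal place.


Step 1: (gamma-1)/2 * M^2 = 0.2 * 2.7889 = 0.55778
Step 2: 1 + 0.55778 = 1.55778
Step 3: Exponent gamma/(gamma-1) = 3.5
Step 4: P0 = 40459 * 1.55778^3.5 = 190891.5 Pa

190891.5


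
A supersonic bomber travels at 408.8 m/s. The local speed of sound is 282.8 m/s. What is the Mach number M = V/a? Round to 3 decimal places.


Step 1: M = V / a = 408.8 / 282.8
Step 2: M = 1.446

1.446


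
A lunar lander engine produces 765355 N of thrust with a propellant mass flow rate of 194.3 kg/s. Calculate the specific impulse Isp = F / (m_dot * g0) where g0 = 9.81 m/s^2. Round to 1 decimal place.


Step 1: m_dot * g0 = 194.3 * 9.81 = 1906.08
Step 2: Isp = 765355 / 1906.08 = 401.5 s

401.5


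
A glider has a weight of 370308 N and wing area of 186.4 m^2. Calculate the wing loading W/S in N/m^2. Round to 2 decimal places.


Step 1: Wing loading = W / S = 370308 / 186.4
Step 2: Wing loading = 1986.63 N/m^2

1986.63


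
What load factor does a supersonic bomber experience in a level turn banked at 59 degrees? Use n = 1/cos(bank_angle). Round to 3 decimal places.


Step 1: Convert 59 degrees to radians = 1.029744
Step 2: cos(59 deg) = 0.515038
Step 3: n = 1 / 0.515038 = 1.942

1.942


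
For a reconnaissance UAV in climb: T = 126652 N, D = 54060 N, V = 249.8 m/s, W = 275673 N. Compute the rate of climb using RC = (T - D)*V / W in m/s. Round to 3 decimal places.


Step 1: Excess thrust = T - D = 126652 - 54060 = 72592 N
Step 2: Excess power = 72592 * 249.8 = 18133481.6 W
Step 3: RC = 18133481.6 / 275673 = 65.779 m/s

65.779


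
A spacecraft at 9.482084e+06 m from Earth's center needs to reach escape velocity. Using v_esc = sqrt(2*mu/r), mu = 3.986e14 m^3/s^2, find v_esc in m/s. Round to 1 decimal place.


Step 1: 2*mu/r = 2 * 3.986e14 / 9.482084e+06 = 84074344.8381
Step 2: v_esc = sqrt(84074344.8381) = 9169.2 m/s

9169.2


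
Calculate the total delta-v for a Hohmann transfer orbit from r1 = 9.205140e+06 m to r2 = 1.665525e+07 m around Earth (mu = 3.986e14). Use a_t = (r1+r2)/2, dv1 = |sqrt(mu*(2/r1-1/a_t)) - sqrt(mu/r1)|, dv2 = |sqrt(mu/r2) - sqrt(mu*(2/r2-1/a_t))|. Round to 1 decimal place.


Step 1: Transfer semi-major axis a_t = (9.205140e+06 + 1.665525e+07) / 2 = 1.293020e+07 m
Step 2: v1 (circular at r1) = sqrt(mu/r1) = 6580.42 m/s
Step 3: v_t1 = sqrt(mu*(2/r1 - 1/a_t)) = 7468.38 m/s
Step 4: dv1 = |7468.38 - 6580.42| = 887.96 m/s
Step 5: v2 (circular at r2) = 4892.07 m/s, v_t2 = 4127.68 m/s
Step 6: dv2 = |4892.07 - 4127.68| = 764.4 m/s
Step 7: Total delta-v = 887.96 + 764.4 = 1652.4 m/s

1652.4


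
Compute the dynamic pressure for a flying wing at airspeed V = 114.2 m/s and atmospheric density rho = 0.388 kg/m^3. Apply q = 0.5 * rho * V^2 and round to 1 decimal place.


Step 1: V^2 = 114.2^2 = 13041.64
Step 2: q = 0.5 * 0.388 * 13041.64
Step 3: q = 2530.1 Pa

2530.1


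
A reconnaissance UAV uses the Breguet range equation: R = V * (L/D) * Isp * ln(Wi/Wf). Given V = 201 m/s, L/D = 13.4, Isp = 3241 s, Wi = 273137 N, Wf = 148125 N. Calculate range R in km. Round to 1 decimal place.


Step 1: Coefficient = V * (L/D) * Isp = 201 * 13.4 * 3241 = 8729309.4 m
Step 2: Wi/Wf = 273137 / 148125 = 1.843963
Step 3: ln(1.843963) = 0.611917
Step 4: R = 8729309.4 * 0.611917 = 5341612.7 m = 5341.6 km

5341.6


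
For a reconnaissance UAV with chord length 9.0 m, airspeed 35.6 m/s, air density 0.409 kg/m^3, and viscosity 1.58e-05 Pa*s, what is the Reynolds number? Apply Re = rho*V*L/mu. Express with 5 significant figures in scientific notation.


Step 1: Numerator = rho * V * L = 0.409 * 35.6 * 9.0 = 131.0436
Step 2: Re = 131.0436 / 1.58e-05
Step 3: Re = 8.2939e+06

8.2939e+06


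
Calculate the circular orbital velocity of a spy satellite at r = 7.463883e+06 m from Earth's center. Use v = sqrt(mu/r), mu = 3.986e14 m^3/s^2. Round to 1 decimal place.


Step 1: mu / r = 3.986e14 / 7.463883e+06 = 53403838.1899
Step 2: v = sqrt(53403838.1899) = 7307.8 m/s

7307.8


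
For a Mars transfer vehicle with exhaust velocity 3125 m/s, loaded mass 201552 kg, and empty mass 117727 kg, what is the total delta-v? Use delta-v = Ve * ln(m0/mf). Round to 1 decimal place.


Step 1: Mass ratio m0/mf = 201552 / 117727 = 1.712029
Step 2: ln(1.712029) = 0.537679
Step 3: delta-v = 3125 * 0.537679 = 1680.2 m/s

1680.2


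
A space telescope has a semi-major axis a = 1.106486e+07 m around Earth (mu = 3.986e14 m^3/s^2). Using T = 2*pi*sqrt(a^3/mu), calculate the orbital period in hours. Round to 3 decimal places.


Step 1: a^3 / mu = 1.354683e+21 / 3.986e14 = 3.398603e+06
Step 2: sqrt(3.398603e+06) = 1843.5301 s
Step 3: T = 2*pi * 1843.5301 = 11583.24 s
Step 4: T in hours = 11583.24 / 3600 = 3.218 hours

3.218


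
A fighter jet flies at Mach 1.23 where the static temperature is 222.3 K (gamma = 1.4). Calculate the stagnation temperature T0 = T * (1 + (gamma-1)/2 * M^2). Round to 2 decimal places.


Step 1: (gamma-1)/2 = 0.2
Step 2: M^2 = 1.5129
Step 3: 1 + 0.2 * 1.5129 = 1.30258
Step 4: T0 = 222.3 * 1.30258 = 289.56 K

289.56


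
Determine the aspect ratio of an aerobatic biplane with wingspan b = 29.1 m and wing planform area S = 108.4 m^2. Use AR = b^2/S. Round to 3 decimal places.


Step 1: b^2 = 29.1^2 = 846.81
Step 2: AR = 846.81 / 108.4 = 7.812

7.812


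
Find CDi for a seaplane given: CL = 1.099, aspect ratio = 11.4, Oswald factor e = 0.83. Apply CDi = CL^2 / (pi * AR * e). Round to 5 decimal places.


Step 1: CL^2 = 1.099^2 = 1.207801
Step 2: pi * AR * e = 3.14159 * 11.4 * 0.83 = 29.72575
Step 3: CDi = 1.207801 / 29.72575 = 0.04063

0.04063


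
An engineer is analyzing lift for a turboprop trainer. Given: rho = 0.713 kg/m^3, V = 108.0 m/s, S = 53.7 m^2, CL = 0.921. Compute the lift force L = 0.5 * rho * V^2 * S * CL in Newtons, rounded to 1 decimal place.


Step 1: Calculate dynamic pressure q = 0.5 * 0.713 * 108.0^2 = 0.5 * 0.713 * 11664.0 = 4158.216 Pa
Step 2: Multiply by wing area and lift coefficient: L = 4158.216 * 53.7 * 0.921
Step 3: L = 223296.1992 * 0.921 = 205655.8 N

205655.8


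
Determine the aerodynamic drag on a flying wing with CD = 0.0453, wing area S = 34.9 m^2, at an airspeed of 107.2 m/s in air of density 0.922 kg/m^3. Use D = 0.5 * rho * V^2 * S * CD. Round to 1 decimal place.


Step 1: Dynamic pressure q = 0.5 * 0.922 * 107.2^2 = 5297.7382 Pa
Step 2: Drag D = q * S * CD = 5297.7382 * 34.9 * 0.0453
Step 3: D = 8375.6 N

8375.6


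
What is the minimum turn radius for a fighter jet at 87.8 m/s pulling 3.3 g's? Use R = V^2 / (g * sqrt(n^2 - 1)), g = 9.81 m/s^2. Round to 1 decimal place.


Step 1: V^2 = 87.8^2 = 7708.84
Step 2: n^2 - 1 = 3.3^2 - 1 = 9.89
Step 3: sqrt(9.89) = 3.144837
Step 4: R = 7708.84 / (9.81 * 3.144837) = 249.9 m

249.9


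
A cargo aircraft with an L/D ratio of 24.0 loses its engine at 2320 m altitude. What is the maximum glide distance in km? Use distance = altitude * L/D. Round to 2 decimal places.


Step 1: Glide distance = altitude * L/D = 2320 * 24.0 = 55680.0 m
Step 2: Convert to km: 55680.0 / 1000 = 55.68 km

55.68


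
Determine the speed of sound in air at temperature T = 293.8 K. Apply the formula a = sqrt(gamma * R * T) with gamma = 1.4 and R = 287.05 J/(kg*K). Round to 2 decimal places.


Step 1: gamma * R * T = 1.4 * 287.05 * 293.8 = 118069.406
Step 2: a = sqrt(118069.406) = 343.61 m/s

343.61


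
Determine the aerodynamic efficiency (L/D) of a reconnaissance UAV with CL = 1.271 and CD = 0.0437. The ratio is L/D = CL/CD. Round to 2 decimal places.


Step 1: L/D = CL / CD = 1.271 / 0.0437
Step 2: L/D = 29.08

29.08


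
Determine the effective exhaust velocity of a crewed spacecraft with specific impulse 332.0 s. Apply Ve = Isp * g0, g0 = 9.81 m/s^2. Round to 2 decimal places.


Step 1: Ve = Isp * g0 = 332.0 * 9.81
Step 2: Ve = 3256.92 m/s

3256.92


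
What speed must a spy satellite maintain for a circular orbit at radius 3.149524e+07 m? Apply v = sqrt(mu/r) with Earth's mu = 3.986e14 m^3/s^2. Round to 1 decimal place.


Step 1: mu / r = 3.986e14 / 3.149524e+07 = 12655880.6982
Step 2: v = sqrt(12655880.6982) = 3557.5 m/s

3557.5


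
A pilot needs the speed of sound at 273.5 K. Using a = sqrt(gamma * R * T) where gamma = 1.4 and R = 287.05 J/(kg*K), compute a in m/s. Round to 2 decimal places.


Step 1: gamma * R * T = 1.4 * 287.05 * 273.5 = 109911.445
Step 2: a = sqrt(109911.445) = 331.53 m/s

331.53


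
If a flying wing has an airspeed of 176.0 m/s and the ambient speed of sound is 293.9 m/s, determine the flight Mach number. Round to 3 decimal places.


Step 1: M = V / a = 176.0 / 293.9
Step 2: M = 0.599

0.599


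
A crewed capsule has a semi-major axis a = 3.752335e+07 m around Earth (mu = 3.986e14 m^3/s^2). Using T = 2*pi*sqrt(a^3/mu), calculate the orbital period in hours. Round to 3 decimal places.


Step 1: a^3 / mu = 5.283294e+22 / 3.986e14 = 1.325463e+08
Step 2: sqrt(1.325463e+08) = 11512.8742 s
Step 3: T = 2*pi * 11512.8742 = 72337.52 s
Step 4: T in hours = 72337.52 / 3600 = 20.094 hours

20.094


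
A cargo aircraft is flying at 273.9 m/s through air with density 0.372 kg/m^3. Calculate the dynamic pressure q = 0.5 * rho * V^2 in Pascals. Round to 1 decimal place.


Step 1: V^2 = 273.9^2 = 75021.21
Step 2: q = 0.5 * 0.372 * 75021.21
Step 3: q = 13953.9 Pa

13953.9


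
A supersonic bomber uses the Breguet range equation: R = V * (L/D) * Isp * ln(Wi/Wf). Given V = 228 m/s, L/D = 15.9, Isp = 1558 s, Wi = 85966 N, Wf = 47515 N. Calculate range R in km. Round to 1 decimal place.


Step 1: Coefficient = V * (L/D) * Isp = 228 * 15.9 * 1558 = 5648061.6 m
Step 2: Wi/Wf = 85966 / 47515 = 1.809239
Step 3: ln(1.809239) = 0.592906
Step 4: R = 5648061.6 * 0.592906 = 3348772.0 m = 3348.8 km

3348.8


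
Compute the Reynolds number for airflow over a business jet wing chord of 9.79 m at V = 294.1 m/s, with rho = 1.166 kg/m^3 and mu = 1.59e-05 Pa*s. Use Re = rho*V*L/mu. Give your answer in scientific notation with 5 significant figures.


Step 1: Numerator = rho * V * L = 1.166 * 294.1 * 9.79 = 3357.192674
Step 2: Re = 3357.192674 / 1.59e-05
Step 3: Re = 2.1114e+08

2.1114e+08


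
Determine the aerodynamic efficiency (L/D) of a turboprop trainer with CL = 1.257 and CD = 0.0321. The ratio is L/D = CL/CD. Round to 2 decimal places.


Step 1: L/D = CL / CD = 1.257 / 0.0321
Step 2: L/D = 39.16

39.16


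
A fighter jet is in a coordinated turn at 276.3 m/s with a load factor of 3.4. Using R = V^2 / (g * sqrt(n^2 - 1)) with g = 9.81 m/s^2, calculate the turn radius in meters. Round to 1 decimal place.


Step 1: V^2 = 276.3^2 = 76341.69
Step 2: n^2 - 1 = 3.4^2 - 1 = 10.56
Step 3: sqrt(10.56) = 3.249615
Step 4: R = 76341.69 / (9.81 * 3.249615) = 2394.8 m

2394.8


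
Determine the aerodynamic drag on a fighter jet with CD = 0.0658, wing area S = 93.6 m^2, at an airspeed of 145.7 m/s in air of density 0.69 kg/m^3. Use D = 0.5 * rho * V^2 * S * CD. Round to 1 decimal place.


Step 1: Dynamic pressure q = 0.5 * 0.69 * 145.7^2 = 7323.829 Pa
Step 2: Drag D = q * S * CD = 7323.829 * 93.6 * 0.0658
Step 3: D = 45106.6 N

45106.6


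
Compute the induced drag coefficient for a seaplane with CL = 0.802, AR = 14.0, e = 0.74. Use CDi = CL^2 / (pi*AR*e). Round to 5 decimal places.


Step 1: CL^2 = 0.802^2 = 0.643204
Step 2: pi * AR * e = 3.14159 * 14.0 * 0.74 = 32.5469
Step 3: CDi = 0.643204 / 32.5469 = 0.01976

0.01976


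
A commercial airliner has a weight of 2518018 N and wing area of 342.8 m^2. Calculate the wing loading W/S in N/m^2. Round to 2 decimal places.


Step 1: Wing loading = W / S = 2518018 / 342.8
Step 2: Wing loading = 7345.44 N/m^2

7345.44


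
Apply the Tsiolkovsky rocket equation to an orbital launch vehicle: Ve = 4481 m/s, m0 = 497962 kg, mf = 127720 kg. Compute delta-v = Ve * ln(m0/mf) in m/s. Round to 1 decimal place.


Step 1: Mass ratio m0/mf = 497962 / 127720 = 3.898857
Step 2: ln(3.898857) = 1.360683
Step 3: delta-v = 4481 * 1.360683 = 6097.2 m/s

6097.2


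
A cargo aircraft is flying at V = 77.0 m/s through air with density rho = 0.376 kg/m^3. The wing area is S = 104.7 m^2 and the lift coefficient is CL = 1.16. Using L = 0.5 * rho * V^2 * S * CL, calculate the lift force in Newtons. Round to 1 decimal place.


Step 1: Calculate dynamic pressure q = 0.5 * 0.376 * 77.0^2 = 0.5 * 0.376 * 5929.0 = 1114.652 Pa
Step 2: Multiply by wing area and lift coefficient: L = 1114.652 * 104.7 * 1.16
Step 3: L = 116704.0644 * 1.16 = 135376.7 N

135376.7


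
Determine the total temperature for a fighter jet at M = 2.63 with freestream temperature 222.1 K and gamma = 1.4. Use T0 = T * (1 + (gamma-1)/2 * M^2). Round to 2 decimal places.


Step 1: (gamma-1)/2 = 0.2
Step 2: M^2 = 6.9169
Step 3: 1 + 0.2 * 6.9169 = 2.38338
Step 4: T0 = 222.1 * 2.38338 = 529.35 K

529.35


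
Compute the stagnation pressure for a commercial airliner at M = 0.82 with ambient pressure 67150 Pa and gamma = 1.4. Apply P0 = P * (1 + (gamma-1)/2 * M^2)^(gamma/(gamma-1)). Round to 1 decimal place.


Step 1: (gamma-1)/2 * M^2 = 0.2 * 0.6724 = 0.13448
Step 2: 1 + 0.13448 = 1.13448
Step 3: Exponent gamma/(gamma-1) = 3.5
Step 4: P0 = 67150 * 1.13448^3.5 = 104432.3 Pa

104432.3


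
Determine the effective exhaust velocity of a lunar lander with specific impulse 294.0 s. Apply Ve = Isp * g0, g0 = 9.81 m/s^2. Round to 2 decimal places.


Step 1: Ve = Isp * g0 = 294.0 * 9.81
Step 2: Ve = 2884.14 m/s

2884.14


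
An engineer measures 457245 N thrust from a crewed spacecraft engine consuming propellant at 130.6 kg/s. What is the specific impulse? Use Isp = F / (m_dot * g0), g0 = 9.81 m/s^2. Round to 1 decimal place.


Step 1: m_dot * g0 = 130.6 * 9.81 = 1281.19
Step 2: Isp = 457245 / 1281.19 = 356.9 s

356.9


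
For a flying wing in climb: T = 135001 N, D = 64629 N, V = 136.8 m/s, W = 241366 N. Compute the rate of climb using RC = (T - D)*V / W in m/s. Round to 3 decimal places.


Step 1: Excess thrust = T - D = 135001 - 64629 = 70372 N
Step 2: Excess power = 70372 * 136.8 = 9626889.6 W
Step 3: RC = 9626889.6 / 241366 = 39.885 m/s

39.885


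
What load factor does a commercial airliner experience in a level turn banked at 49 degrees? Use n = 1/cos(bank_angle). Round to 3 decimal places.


Step 1: Convert 49 degrees to radians = 0.855211
Step 2: cos(49 deg) = 0.656059
Step 3: n = 1 / 0.656059 = 1.524

1.524


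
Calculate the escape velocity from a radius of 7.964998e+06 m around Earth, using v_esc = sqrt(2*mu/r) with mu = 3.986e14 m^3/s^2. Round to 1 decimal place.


Step 1: 2*mu/r = 2 * 3.986e14 / 7.964998e+06 = 100087909.6266
Step 2: v_esc = sqrt(100087909.6266) = 10004.4 m/s

10004.4


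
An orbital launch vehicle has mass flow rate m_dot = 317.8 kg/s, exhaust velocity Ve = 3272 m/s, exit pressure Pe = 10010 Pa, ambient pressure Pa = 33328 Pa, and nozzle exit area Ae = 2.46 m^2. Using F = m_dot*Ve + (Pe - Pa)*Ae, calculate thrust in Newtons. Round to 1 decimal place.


Step 1: Momentum thrust = m_dot * Ve = 317.8 * 3272 = 1039841.6 N
Step 2: Pressure thrust = (Pe - Pa) * Ae = (10010 - 33328) * 2.46 = -57362.28 N
Step 3: Total thrust F = 1039841.6 + -57362.28 = 982479.3 N

982479.3


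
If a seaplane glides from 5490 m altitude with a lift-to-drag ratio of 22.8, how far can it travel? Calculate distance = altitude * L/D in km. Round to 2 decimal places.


Step 1: Glide distance = altitude * L/D = 5490 * 22.8 = 125172.0 m
Step 2: Convert to km: 125172.0 / 1000 = 125.17 km

125.17


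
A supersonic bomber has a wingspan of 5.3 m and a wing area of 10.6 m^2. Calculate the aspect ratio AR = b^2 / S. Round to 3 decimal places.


Step 1: b^2 = 5.3^2 = 28.09
Step 2: AR = 28.09 / 10.6 = 2.650

2.650


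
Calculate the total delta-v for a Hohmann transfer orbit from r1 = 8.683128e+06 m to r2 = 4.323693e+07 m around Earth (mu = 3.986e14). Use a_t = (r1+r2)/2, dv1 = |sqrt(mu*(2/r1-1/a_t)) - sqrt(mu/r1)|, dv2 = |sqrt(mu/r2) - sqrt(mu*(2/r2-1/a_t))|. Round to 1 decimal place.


Step 1: Transfer semi-major axis a_t = (8.683128e+06 + 4.323693e+07) / 2 = 2.596003e+07 m
Step 2: v1 (circular at r1) = sqrt(mu/r1) = 6775.33 m/s
Step 3: v_t1 = sqrt(mu*(2/r1 - 1/a_t)) = 8743.9 m/s
Step 4: dv1 = |8743.9 - 6775.33| = 1968.57 m/s
Step 5: v2 (circular at r2) = 3036.28 m/s, v_t2 = 1756.01 m/s
Step 6: dv2 = |3036.28 - 1756.01| = 1280.27 m/s
Step 7: Total delta-v = 1968.57 + 1280.27 = 3248.8 m/s

3248.8


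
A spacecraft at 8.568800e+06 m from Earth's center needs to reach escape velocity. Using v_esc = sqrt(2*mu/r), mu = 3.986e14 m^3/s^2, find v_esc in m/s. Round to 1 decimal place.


Step 1: 2*mu/r = 2 * 3.986e14 / 8.568800e+06 = 93035197.4606
Step 2: v_esc = sqrt(93035197.4606) = 9645.5 m/s

9645.5


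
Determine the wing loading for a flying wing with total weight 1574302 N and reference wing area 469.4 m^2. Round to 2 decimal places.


Step 1: Wing loading = W / S = 1574302 / 469.4
Step 2: Wing loading = 3353.86 N/m^2

3353.86


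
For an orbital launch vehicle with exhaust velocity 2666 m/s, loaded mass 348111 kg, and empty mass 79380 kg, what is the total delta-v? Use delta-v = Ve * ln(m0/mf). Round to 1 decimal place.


Step 1: Mass ratio m0/mf = 348111 / 79380 = 4.385374
Step 2: ln(4.385374) = 1.478275
Step 3: delta-v = 2666 * 1.478275 = 3941.1 m/s

3941.1


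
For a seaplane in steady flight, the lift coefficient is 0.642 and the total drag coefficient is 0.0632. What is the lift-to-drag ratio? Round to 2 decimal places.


Step 1: L/D = CL / CD = 0.642 / 0.0632
Step 2: L/D = 10.16

10.16


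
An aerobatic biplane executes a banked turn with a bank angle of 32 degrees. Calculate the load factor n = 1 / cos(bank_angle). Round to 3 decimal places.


Step 1: Convert 32 degrees to radians = 0.558505
Step 2: cos(32 deg) = 0.848048
Step 3: n = 1 / 0.848048 = 1.179

1.179


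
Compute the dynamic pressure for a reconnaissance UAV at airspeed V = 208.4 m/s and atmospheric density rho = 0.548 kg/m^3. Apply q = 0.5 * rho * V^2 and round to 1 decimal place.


Step 1: V^2 = 208.4^2 = 43430.56
Step 2: q = 0.5 * 0.548 * 43430.56
Step 3: q = 11900.0 Pa

11900.0


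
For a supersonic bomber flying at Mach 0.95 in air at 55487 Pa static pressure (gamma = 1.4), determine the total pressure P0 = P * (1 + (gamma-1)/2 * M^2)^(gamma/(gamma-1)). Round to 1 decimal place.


Step 1: (gamma-1)/2 * M^2 = 0.2 * 0.9025 = 0.1805
Step 2: 1 + 0.1805 = 1.1805
Step 3: Exponent gamma/(gamma-1) = 3.5
Step 4: P0 = 55487 * 1.1805^3.5 = 99179.6 Pa

99179.6


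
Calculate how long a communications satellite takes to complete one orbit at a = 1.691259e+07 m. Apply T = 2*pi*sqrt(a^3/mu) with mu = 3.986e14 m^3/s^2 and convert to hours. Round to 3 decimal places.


Step 1: a^3 / mu = 4.837605e+21 / 3.986e14 = 1.213649e+07
Step 2: sqrt(1.213649e+07) = 3483.7464 s
Step 3: T = 2*pi * 3483.7464 = 21889.02 s
Step 4: T in hours = 21889.02 / 3600 = 6.080 hours

6.080


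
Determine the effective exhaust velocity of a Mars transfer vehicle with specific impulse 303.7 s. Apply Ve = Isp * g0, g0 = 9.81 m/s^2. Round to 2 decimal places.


Step 1: Ve = Isp * g0 = 303.7 * 9.81
Step 2: Ve = 2979.30 m/s

2979.30


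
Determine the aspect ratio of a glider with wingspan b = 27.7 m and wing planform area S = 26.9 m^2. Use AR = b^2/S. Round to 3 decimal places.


Step 1: b^2 = 27.7^2 = 767.29
Step 2: AR = 767.29 / 26.9 = 28.524

28.524


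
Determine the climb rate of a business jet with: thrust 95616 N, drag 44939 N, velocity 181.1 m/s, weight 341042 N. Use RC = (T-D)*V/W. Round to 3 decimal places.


Step 1: Excess thrust = T - D = 95616 - 44939 = 50677 N
Step 2: Excess power = 50677 * 181.1 = 9177604.7 W
Step 3: RC = 9177604.7 / 341042 = 26.910 m/s

26.910


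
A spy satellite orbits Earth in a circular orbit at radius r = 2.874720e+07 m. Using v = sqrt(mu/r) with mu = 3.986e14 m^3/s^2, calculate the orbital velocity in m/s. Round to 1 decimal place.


Step 1: mu / r = 3.986e14 / 2.874720e+07 = 13865698.2245
Step 2: v = sqrt(13865698.2245) = 3723.7 m/s

3723.7


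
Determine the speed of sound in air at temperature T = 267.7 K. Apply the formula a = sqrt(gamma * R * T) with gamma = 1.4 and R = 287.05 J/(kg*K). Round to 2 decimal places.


Step 1: gamma * R * T = 1.4 * 287.05 * 267.7 = 107580.599
Step 2: a = sqrt(107580.599) = 327.99 m/s

327.99


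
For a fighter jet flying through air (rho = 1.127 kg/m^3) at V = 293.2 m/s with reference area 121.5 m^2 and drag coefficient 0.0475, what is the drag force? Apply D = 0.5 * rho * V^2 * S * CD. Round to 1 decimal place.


Step 1: Dynamic pressure q = 0.5 * 1.127 * 293.2^2 = 48441.9762 Pa
Step 2: Drag D = q * S * CD = 48441.9762 * 121.5 * 0.0475
Step 3: D = 279570.8 N

279570.8


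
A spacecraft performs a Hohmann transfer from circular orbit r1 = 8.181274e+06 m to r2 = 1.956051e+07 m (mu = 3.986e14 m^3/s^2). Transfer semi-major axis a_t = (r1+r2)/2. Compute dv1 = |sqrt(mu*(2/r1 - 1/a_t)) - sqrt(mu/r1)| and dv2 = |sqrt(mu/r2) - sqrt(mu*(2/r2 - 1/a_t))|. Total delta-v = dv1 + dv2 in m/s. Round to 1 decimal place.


Step 1: Transfer semi-major axis a_t = (8.181274e+06 + 1.956051e+07) / 2 = 1.387089e+07 m
Step 2: v1 (circular at r1) = sqrt(mu/r1) = 6980.04 m/s
Step 3: v_t1 = sqrt(mu*(2/r1 - 1/a_t)) = 8288.88 m/s
Step 4: dv1 = |8288.88 - 6980.04| = 1308.84 m/s
Step 5: v2 (circular at r2) = 4514.18 m/s, v_t2 = 3466.86 m/s
Step 6: dv2 = |4514.18 - 3466.86| = 1047.31 m/s
Step 7: Total delta-v = 1308.84 + 1047.31 = 2356.2 m/s

2356.2


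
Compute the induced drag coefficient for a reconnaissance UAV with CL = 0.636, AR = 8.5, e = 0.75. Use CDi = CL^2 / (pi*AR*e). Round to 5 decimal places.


Step 1: CL^2 = 0.636^2 = 0.404496
Step 2: pi * AR * e = 3.14159 * 8.5 * 0.75 = 20.027653
Step 3: CDi = 0.404496 / 20.027653 = 0.02020

0.02020


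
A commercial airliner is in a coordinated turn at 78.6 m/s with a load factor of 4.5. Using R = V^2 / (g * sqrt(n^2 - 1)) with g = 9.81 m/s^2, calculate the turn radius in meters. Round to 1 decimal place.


Step 1: V^2 = 78.6^2 = 6177.96
Step 2: n^2 - 1 = 4.5^2 - 1 = 19.25
Step 3: sqrt(19.25) = 4.387482
Step 4: R = 6177.96 / (9.81 * 4.387482) = 143.5 m

143.5


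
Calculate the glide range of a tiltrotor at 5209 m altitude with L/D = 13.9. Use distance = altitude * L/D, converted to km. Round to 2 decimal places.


Step 1: Glide distance = altitude * L/D = 5209 * 13.9 = 72405.1 m
Step 2: Convert to km: 72405.1 / 1000 = 72.41 km

72.41


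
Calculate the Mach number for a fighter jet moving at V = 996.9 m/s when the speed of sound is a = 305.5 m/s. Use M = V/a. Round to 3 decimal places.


Step 1: M = V / a = 996.9 / 305.5
Step 2: M = 3.263

3.263


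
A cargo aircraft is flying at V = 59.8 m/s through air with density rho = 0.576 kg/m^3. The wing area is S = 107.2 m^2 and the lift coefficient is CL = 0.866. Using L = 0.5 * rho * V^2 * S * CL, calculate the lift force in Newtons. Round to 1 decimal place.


Step 1: Calculate dynamic pressure q = 0.5 * 0.576 * 59.8^2 = 0.5 * 0.576 * 3576.04 = 1029.8995 Pa
Step 2: Multiply by wing area and lift coefficient: L = 1029.8995 * 107.2 * 0.866
Step 3: L = 110405.2285 * 0.866 = 95610.9 N

95610.9


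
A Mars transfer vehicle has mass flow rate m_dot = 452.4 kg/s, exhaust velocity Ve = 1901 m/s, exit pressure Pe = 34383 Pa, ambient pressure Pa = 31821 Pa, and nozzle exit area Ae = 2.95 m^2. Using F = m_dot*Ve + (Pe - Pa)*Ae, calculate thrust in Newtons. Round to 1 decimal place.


Step 1: Momentum thrust = m_dot * Ve = 452.4 * 1901 = 860012.4 N
Step 2: Pressure thrust = (Pe - Pa) * Ae = (34383 - 31821) * 2.95 = 7557.90 N
Step 3: Total thrust F = 860012.4 + 7557.90 = 867570.3 N

867570.3


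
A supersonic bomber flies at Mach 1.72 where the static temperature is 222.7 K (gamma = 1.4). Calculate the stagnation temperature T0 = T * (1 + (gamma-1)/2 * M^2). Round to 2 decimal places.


Step 1: (gamma-1)/2 = 0.2
Step 2: M^2 = 2.9584
Step 3: 1 + 0.2 * 2.9584 = 1.59168
Step 4: T0 = 222.7 * 1.59168 = 354.47 K

354.47


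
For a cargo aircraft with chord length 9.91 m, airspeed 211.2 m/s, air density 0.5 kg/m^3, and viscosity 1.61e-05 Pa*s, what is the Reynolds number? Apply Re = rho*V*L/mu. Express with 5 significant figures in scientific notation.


Step 1: Numerator = rho * V * L = 0.5 * 211.2 * 9.91 = 1046.496
Step 2: Re = 1046.496 / 1.61e-05
Step 3: Re = 6.5000e+07

6.5000e+07


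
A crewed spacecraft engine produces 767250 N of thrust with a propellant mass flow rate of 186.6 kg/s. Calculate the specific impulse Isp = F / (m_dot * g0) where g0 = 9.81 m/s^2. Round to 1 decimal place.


Step 1: m_dot * g0 = 186.6 * 9.81 = 1830.55
Step 2: Isp = 767250 / 1830.55 = 419.1 s

419.1


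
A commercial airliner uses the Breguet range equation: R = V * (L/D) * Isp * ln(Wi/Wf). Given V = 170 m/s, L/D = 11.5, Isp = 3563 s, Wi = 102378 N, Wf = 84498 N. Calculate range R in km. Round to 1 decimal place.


Step 1: Coefficient = V * (L/D) * Isp = 170 * 11.5 * 3563 = 6965665.0 m
Step 2: Wi/Wf = 102378 / 84498 = 1.211603
Step 3: ln(1.211603) = 0.191944
Step 4: R = 6965665.0 * 0.191944 = 1337017.5 m = 1337.0 km

1337.0


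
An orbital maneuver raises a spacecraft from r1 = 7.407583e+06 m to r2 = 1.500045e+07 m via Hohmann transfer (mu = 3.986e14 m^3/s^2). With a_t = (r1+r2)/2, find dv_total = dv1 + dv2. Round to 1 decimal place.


Step 1: Transfer semi-major axis a_t = (7.407583e+06 + 1.500045e+07) / 2 = 1.120402e+07 m
Step 2: v1 (circular at r1) = sqrt(mu/r1) = 7335.51 m/s
Step 3: v_t1 = sqrt(mu*(2/r1 - 1/a_t)) = 8487.81 m/s
Step 4: dv1 = |8487.81 - 7335.51| = 1152.3 m/s
Step 5: v2 (circular at r2) = 5154.86 m/s, v_t2 = 4191.48 m/s
Step 6: dv2 = |5154.86 - 4191.48| = 963.37 m/s
Step 7: Total delta-v = 1152.3 + 963.37 = 2115.7 m/s

2115.7


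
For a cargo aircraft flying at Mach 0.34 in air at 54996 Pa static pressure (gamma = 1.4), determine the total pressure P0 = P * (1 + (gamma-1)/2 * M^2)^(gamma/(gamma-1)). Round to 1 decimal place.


Step 1: (gamma-1)/2 * M^2 = 0.2 * 0.1156 = 0.02312
Step 2: 1 + 0.02312 = 1.02312
Step 3: Exponent gamma/(gamma-1) = 3.5
Step 4: P0 = 54996 * 1.02312^3.5 = 59576.4 Pa

59576.4


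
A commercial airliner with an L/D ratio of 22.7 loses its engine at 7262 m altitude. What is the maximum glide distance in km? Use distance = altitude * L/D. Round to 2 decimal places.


Step 1: Glide distance = altitude * L/D = 7262 * 22.7 = 164847.4 m
Step 2: Convert to km: 164847.4 / 1000 = 164.85 km

164.85


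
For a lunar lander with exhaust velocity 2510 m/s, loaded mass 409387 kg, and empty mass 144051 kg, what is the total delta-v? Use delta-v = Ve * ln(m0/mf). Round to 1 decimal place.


Step 1: Mass ratio m0/mf = 409387 / 144051 = 2.841959
Step 2: ln(2.841959) = 1.044494
Step 3: delta-v = 2510 * 1.044494 = 2621.7 m/s

2621.7


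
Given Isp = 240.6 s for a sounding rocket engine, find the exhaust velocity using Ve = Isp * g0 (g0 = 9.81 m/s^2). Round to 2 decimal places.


Step 1: Ve = Isp * g0 = 240.6 * 9.81
Step 2: Ve = 2360.29 m/s

2360.29


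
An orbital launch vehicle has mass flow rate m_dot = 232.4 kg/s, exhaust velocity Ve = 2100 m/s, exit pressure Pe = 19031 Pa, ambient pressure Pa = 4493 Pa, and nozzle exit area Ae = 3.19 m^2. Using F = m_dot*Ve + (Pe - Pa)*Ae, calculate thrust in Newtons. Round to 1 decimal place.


Step 1: Momentum thrust = m_dot * Ve = 232.4 * 2100 = 488040.0 N
Step 2: Pressure thrust = (Pe - Pa) * Ae = (19031 - 4493) * 3.19 = 46376.22 N
Step 3: Total thrust F = 488040.0 + 46376.22 = 534416.2 N

534416.2


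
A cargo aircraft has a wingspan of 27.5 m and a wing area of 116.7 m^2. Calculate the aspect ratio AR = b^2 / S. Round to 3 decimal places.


Step 1: b^2 = 27.5^2 = 756.25
Step 2: AR = 756.25 / 116.7 = 6.480

6.480


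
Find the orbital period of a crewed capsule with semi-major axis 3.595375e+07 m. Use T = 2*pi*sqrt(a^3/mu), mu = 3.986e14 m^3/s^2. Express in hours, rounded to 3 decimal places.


Step 1: a^3 / mu = 4.647641e+22 / 3.986e14 = 1.165991e+08
Step 2: sqrt(1.165991e+08) = 10798.1074 s
Step 3: T = 2*pi * 10798.1074 = 67846.51 s
Step 4: T in hours = 67846.51 / 3600 = 18.846 hours

18.846


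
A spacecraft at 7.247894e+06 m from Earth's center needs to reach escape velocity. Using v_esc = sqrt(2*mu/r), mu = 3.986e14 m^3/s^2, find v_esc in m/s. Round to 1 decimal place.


Step 1: 2*mu/r = 2 * 3.986e14 / 7.247894e+06 = 109990571.0542
Step 2: v_esc = sqrt(109990571.0542) = 10487.6 m/s

10487.6


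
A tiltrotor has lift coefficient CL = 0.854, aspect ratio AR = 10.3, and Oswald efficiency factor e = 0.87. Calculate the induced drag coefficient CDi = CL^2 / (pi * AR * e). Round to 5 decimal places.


Step 1: CL^2 = 0.854^2 = 0.729316
Step 2: pi * AR * e = 3.14159 * 10.3 * 0.87 = 28.151812
Step 3: CDi = 0.729316 / 28.151812 = 0.02591

0.02591


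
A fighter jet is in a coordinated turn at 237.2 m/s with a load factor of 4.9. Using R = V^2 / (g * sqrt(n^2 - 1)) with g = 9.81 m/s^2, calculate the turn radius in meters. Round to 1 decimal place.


Step 1: V^2 = 237.2^2 = 56263.84
Step 2: n^2 - 1 = 4.9^2 - 1 = 23.01
Step 3: sqrt(23.01) = 4.796874
Step 4: R = 56263.84 / (9.81 * 4.796874) = 1195.6 m

1195.6


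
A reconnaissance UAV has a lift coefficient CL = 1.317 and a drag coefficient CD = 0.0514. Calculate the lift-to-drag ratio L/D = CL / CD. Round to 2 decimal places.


Step 1: L/D = CL / CD = 1.317 / 0.0514
Step 2: L/D = 25.62

25.62


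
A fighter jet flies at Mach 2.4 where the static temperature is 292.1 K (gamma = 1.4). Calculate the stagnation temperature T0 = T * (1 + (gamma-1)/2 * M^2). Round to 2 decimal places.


Step 1: (gamma-1)/2 = 0.2
Step 2: M^2 = 5.76
Step 3: 1 + 0.2 * 5.76 = 2.152
Step 4: T0 = 292.1 * 2.152 = 628.60 K

628.60


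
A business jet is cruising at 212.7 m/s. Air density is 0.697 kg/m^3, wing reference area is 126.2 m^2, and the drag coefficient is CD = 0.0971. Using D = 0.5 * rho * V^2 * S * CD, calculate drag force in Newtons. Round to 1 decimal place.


Step 1: Dynamic pressure q = 0.5 * 0.697 * 212.7^2 = 15766.5896 Pa
Step 2: Drag D = q * S * CD = 15766.5896 * 126.2 * 0.0971
Step 3: D = 193204.1 N

193204.1


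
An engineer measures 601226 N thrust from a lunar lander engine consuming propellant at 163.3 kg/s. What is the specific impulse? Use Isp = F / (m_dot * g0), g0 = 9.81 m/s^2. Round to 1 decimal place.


Step 1: m_dot * g0 = 163.3 * 9.81 = 1601.97
Step 2: Isp = 601226 / 1601.97 = 375.3 s

375.3


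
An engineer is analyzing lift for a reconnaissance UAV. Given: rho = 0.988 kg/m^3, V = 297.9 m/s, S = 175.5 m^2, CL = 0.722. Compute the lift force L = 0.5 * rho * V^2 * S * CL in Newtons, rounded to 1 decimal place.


Step 1: Calculate dynamic pressure q = 0.5 * 0.988 * 297.9^2 = 0.5 * 0.988 * 88744.41 = 43839.7385 Pa
Step 2: Multiply by wing area and lift coefficient: L = 43839.7385 * 175.5 * 0.722
Step 3: L = 7693874.1138 * 0.722 = 5554977.1 N

5554977.1


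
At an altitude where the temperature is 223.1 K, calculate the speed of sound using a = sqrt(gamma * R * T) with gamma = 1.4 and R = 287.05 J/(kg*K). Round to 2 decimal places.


Step 1: gamma * R * T = 1.4 * 287.05 * 223.1 = 89657.197
Step 2: a = sqrt(89657.197) = 299.43 m/s

299.43


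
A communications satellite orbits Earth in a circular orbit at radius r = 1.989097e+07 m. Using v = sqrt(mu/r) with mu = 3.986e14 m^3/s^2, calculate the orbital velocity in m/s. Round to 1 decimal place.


Step 1: mu / r = 3.986e14 / 1.989097e+07 = 20039243.9383
Step 2: v = sqrt(20039243.9383) = 4476.5 m/s

4476.5
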